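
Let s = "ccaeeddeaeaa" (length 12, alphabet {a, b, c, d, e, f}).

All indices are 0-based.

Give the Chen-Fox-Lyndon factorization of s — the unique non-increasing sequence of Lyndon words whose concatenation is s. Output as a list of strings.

emit factor 1: 'c' (i=0, period=1)
emit factor 2: 'c' (i=1, period=1)
emit factor 3: 'aeedde' (i=2, period=6)
emit factor 4: 'ae' (i=8, period=2)
emit factor 5: 'a' (i=10, period=1)
emit factor 6: 'a' (i=11, period=1)

["c", "c", "aeedde", "ae", "a", "a"]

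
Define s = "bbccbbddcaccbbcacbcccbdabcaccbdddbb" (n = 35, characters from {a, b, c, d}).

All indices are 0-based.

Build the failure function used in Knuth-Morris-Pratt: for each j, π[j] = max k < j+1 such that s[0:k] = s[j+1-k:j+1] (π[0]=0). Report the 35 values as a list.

π[0] = 0
j=1 s[j]='b': π[1]=1 (border 'b')
j=2 s[j]='c': k: 1→0; π[2]=0 (border '')
j=3 s[j]='c': π[3]=0 (border '')
j=4 s[j]='b': π[4]=1 (border 'b')
j=5 s[j]='b': π[5]=2 (border 'bb')
j=6 s[j]='d': k: 2→1→0; π[6]=0 (border '')
j=7 s[j]='d': π[7]=0 (border '')
j=8 s[j]='c': π[8]=0 (border '')
j=9 s[j]='a': π[9]=0 (border '')
j=10 s[j]='c': π[10]=0 (border '')
j=11 s[j]='c': π[11]=0 (border '')
j=12 s[j]='b': π[12]=1 (border 'b')
j=13 s[j]='b': π[13]=2 (border 'bb')
j=14 s[j]='c': π[14]=3 (border 'bbc')
j=15 s[j]='a': k: 3→0; π[15]=0 (border '')
j=16 s[j]='c': π[16]=0 (border '')
j=17 s[j]='b': π[17]=1 (border 'b')
j=18 s[j]='c': k: 1→0; π[18]=0 (border '')
j=19 s[j]='c': π[19]=0 (border '')
j=20 s[j]='c': π[20]=0 (border '')
j=21 s[j]='b': π[21]=1 (border 'b')
j=22 s[j]='d': k: 1→0; π[22]=0 (border '')
j=23 s[j]='a': π[23]=0 (border '')
j=24 s[j]='b': π[24]=1 (border 'b')
j=25 s[j]='c': k: 1→0; π[25]=0 (border '')
j=26 s[j]='a': π[26]=0 (border '')
j=27 s[j]='c': π[27]=0 (border '')
j=28 s[j]='c': π[28]=0 (border '')
j=29 s[j]='b': π[29]=1 (border 'b')
j=30 s[j]='d': k: 1→0; π[30]=0 (border '')
j=31 s[j]='d': π[31]=0 (border '')
j=32 s[j]='d': π[32]=0 (border '')
j=33 s[j]='b': π[33]=1 (border 'b')
j=34 s[j]='b': π[34]=2 (border 'bb')

[0, 1, 0, 0, 1, 2, 0, 0, 0, 0, 0, 0, 1, 2, 3, 0, 0, 1, 0, 0, 0, 1, 0, 0, 1, 0, 0, 0, 0, 1, 0, 0, 0, 1, 2]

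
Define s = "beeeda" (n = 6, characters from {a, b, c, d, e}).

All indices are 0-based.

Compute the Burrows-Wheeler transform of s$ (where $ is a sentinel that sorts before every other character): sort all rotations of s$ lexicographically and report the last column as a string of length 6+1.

ad$eeeb

rank  rotation last
    0  $beeeda  a
    1  a$beeed  d
    2  beeeda$  $
    3  da$beee  e
    4  eda$bee  e
    5  eeda$be  e
    6  eeeda$b  b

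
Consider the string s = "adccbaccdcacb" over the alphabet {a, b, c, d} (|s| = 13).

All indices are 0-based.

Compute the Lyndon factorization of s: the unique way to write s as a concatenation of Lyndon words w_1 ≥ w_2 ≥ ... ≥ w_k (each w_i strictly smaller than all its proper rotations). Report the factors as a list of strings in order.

["adccb", "accdc", "acb"]

emit factor 1: 'adccb' (i=0, period=5)
emit factor 2: 'accdc' (i=5, period=5)
emit factor 3: 'acb' (i=10, period=3)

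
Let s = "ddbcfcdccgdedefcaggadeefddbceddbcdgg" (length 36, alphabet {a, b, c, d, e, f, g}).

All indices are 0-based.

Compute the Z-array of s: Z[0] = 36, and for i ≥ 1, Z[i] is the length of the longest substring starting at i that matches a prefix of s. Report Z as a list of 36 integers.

[36, 1, 0, 0, 0, 0, 1, 0, 0, 0, 1, 0, 1, 0, 0, 0, 0, 0, 0, 0, 1, 0, 0, 0, 4, 1, 0, 0, 0, 4, 1, 0, 0, 1, 0, 0]

Z[0]=36
i=1: i≥r, start 0; Z[1]=1 scan→box=[1,2)
i=2: i≥r, start 0; Z[2]=0
i=3: i≥r, start 0; Z[3]=0
i=4: i≥r, start 0; Z[4]=0
i=5: i≥r, start 0; Z[5]=0
i=6: i≥r, start 0; Z[6]=1 scan→box=[6,7)
i=7: i≥r, start 0; Z[7]=0
i=8: i≥r, start 0; Z[8]=0
i=9: i≥r, start 0; Z[9]=0
i=10: i≥r, start 0; Z[10]=1 scan→box=[10,11)
i=11: i≥r, start 0; Z[11]=0
i=12: i≥r, start 0; Z[12]=1 scan→box=[12,13)
i=13: i≥r, start 0; Z[13]=0
i=14: i≥r, start 0; Z[14]=0
i=15: i≥r, start 0; Z[15]=0
i=16: i≥r, start 0; Z[16]=0
i=17: i≥r, start 0; Z[17]=0
i=18: i≥r, start 0; Z[18]=0
i=19: i≥r, start 0; Z[19]=0
i=20: i≥r, start 0; Z[20]=1 scan→box=[20,21)
i=21: i≥r, start 0; Z[21]=0
i=22: i≥r, start 0; Z[22]=0
i=23: i≥r, start 0; Z[23]=0
i=24: i≥r, start 0; Z[24]=4 scan→box=[24,28)
i=25: min(r-i=3, Z[1]=1)=1; Z[25]=1
i=26: min(r-i=2, Z[2]=0)=0; Z[26]=0
i=27: min(r-i=1, Z[3]=0)=0; Z[27]=0
i=28: i≥r, start 0; Z[28]=0
i=29: i≥r, start 0; Z[29]=4 scan→box=[29,33)
i=30: min(r-i=3, Z[1]=1)=1; Z[30]=1
i=31: min(r-i=2, Z[2]=0)=0; Z[31]=0
i=32: min(r-i=1, Z[3]=0)=0; Z[32]=0
i=33: i≥r, start 0; Z[33]=1 scan→box=[33,34)
i=34: i≥r, start 0; Z[34]=0
i=35: i≥r, start 0; Z[35]=0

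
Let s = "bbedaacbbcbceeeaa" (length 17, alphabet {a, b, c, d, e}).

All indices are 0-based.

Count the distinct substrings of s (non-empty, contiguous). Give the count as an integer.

rank→(start, suffix):
  0 → (16, 'a')
  1 → (15, 'aa')
  2 → (4, 'aacbbcbceeeaa')
  3 → (5, 'acbbcbceeeaa')
  4 → (7, 'bbcbceeeaa')
  5 → (0, 'bbedaacbbcbceeeaa')
  6 → (8, 'bcbceeeaa')
  7 → (10, 'bceeeaa')
  8 → (1, 'bedaacbbcbceeeaa')
  9 → (6, 'cbbcbceeeaa')
  10 → (9, 'cbceeeaa')
  11 → (11, 'ceeeaa')
  12 → (3, 'daacbbcbceeeaa')
  13 → (14, 'eaa')
  14 → (2, 'edaacbbcbceeeaa')
  15 → (13, 'eeaa')
  16 → (12, 'eeeaa')

SA = [16, 15, 4, 5, 7, 0, 8, 10, 1, 6, 9, 11, 3, 14, 2, 13, 12]
i: (SA[i-1],SA[i]) lcp shared
  1: (16,15) 1 'a'
  2: (15,4) 2 'aa'
  3: (4,5) 1 'a'
  4: (5,7) 0 ''
  5: (7,0) 2 'bb'
  6: (0,8) 1 'b'
  7: (8,10) 2 'bc'
  8: (10,1) 1 'b'
  9: (1,6) 0 ''
  10: (6,9) 2 'cb'
  11: (9,11) 1 'c'
  12: (11,3) 0 ''
  13: (3,14) 0 ''
  14: (14,2) 1 'e'
  15: (2,13) 1 'e'
  16: (13,12) 2 'ee'

n(n+1)/2 = 17·18/2 = 153
Σ LCP = 0 + 1 + 2 + 1 + 0 + 2 + 1 + 2 + 1 + 0 + 2 + 1 + 0 + 0 + 1 + 1 + 2 = 17
distinct = 153 − 17 = 136

136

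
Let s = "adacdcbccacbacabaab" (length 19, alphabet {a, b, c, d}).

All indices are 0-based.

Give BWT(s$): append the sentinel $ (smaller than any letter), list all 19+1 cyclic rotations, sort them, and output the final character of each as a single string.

rank  rotation              last
    0  $adacdcbccacbacabaab  b
    1  aab$adacdcbccacbacab  b
    2  ab$adacdcbccacbacaba  a
    3  abaab$adacdcbccacbac  c
    4  acabaab$adacdcbccacb  b
    5  acbacabaab$adacdcbcc  c
    6  acdcbccacbacabaab$ad  d
    7  adacdcbccacbacabaab$  $
    8  b$adacdcbccacbacabaa  a
    9  baab$adacdcbccacbaca  a
   10  bacabaab$adacdcbccac  c
   11  bccacbacabaab$adacdc  c
   12  cabaab$adacdcbccacba  a
   13  cacbacabaab$adacdcbc  c
   14  cbacabaab$adacdcbcca  a
   15  cbccacbacabaab$adacd  d
   16  ccacbacabaab$adacdcb  b
   17  cdcbccacbacabaab$ada  a
   18  dacdcbccacbacabaab$a  a
   19  dcbccacbacabaab$adac  c

bbacbcd$aaccacadbaac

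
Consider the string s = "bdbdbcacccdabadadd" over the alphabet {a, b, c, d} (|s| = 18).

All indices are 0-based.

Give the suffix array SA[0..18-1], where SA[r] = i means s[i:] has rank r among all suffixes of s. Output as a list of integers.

[11, 6, 13, 15, 12, 4, 2, 0, 5, 7, 8, 9, 17, 10, 14, 3, 1, 16]

sorted suffixes:
  #0 SA[0]=11  'abadadd'
  #1 SA[1]=6  'acccdabadadd'
  #2 SA[2]=13  'adadd'
  #3 SA[3]=15  'add'
  #4 SA[4]=12  'badadd'
  #5 SA[5]=4  'bcacccdabadadd'
  #6 SA[6]=2  'bdbcacccdabadadd'
  #7 SA[7]=0  'bdbdbcacccdabadadd'
  #8 SA[8]=5  'cacccdabadadd'
  #9 SA[9]=7  'cccdabadadd'
  #10 SA[10]=8  'ccdabadadd'
  #11 SA[11]=9  'cdabadadd'
  #12 SA[12]=17  'd'
  #13 SA[13]=10  'dabadadd'
  #14 SA[14]=14  'dadd'
  #15 SA[15]=3  'dbcacccdabadadd'
  #16 SA[16]=1  'dbdbcacccdabadadd'
  #17 SA[17]=16  'dd'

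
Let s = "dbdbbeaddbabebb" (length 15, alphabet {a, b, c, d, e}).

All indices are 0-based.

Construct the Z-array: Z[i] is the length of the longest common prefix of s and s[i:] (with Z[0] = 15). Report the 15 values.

[15, 0, 2, 0, 0, 0, 0, 1, 2, 0, 0, 0, 0, 0, 0]

Z[0]=15
i=1: fresh scan; Z[1]=0
i=2: fresh scan; Z[2]=2 scan→box=[2,4)
i=3: min(r-i=1, Z[1]=0)=0; Z[3]=0
i=4: fresh scan; Z[4]=0
i=5: fresh scan; Z[5]=0
i=6: fresh scan; Z[6]=0
i=7: fresh scan; Z[7]=1 scan→box=[7,8)
i=8: fresh scan; Z[8]=2 scan→box=[8,10)
i=9: min(r-i=1, Z[1]=0)=0; Z[9]=0
i=10: fresh scan; Z[10]=0
i=11: fresh scan; Z[11]=0
i=12: fresh scan; Z[12]=0
i=13: fresh scan; Z[13]=0
i=14: fresh scan; Z[14]=0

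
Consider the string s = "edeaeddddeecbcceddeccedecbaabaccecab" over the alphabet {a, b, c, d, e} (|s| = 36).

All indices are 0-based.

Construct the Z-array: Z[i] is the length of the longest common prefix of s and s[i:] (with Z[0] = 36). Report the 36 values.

[36, 0, 1, 0, 2, 0, 0, 0, 0, 1, 1, 0, 0, 0, 0, 2, 0, 0, 1, 0, 0, 3, 0, 1, 0, 0, 0, 0, 0, 0, 0, 0, 1, 0, 0, 0]

Z[0]=36
i=1: i≥r, start 0; Z[1]=0
i=2: i≥r, start 0; Z[2]=1 grow→box=[2,3)
i=3: i≥r, start 0; Z[3]=0
i=4: i≥r, start 0; Z[4]=2 grow→box=[4,6)
i=5: min(r-i=1, Z[1]=0)=0; Z[5]=0
i=6: i≥r, start 0; Z[6]=0
i=7: i≥r, start 0; Z[7]=0
i=8: i≥r, start 0; Z[8]=0
i=9: i≥r, start 0; Z[9]=1 grow→box=[9,10)
i=10: i≥r, start 0; Z[10]=1 grow→box=[10,11)
i=11: i≥r, start 0; Z[11]=0
i=12: i≥r, start 0; Z[12]=0
i=13: i≥r, start 0; Z[13]=0
i=14: i≥r, start 0; Z[14]=0
i=15: i≥r, start 0; Z[15]=2 grow→box=[15,17)
i=16: min(r-i=1, Z[1]=0)=0; Z[16]=0
i=17: i≥r, start 0; Z[17]=0
i=18: i≥r, start 0; Z[18]=1 grow→box=[18,19)
i=19: i≥r, start 0; Z[19]=0
i=20: i≥r, start 0; Z[20]=0
i=21: i≥r, start 0; Z[21]=3 grow→box=[21,24)
i=22: min(r-i=2, Z[1]=0)=0; Z[22]=0
i=23: min(r-i=1, Z[2]=1)=1; Z[23]=1
i=24: i≥r, start 0; Z[24]=0
i=25: i≥r, start 0; Z[25]=0
i=26: i≥r, start 0; Z[26]=0
i=27: i≥r, start 0; Z[27]=0
i=28: i≥r, start 0; Z[28]=0
i=29: i≥r, start 0; Z[29]=0
i=30: i≥r, start 0; Z[30]=0
i=31: i≥r, start 0; Z[31]=0
i=32: i≥r, start 0; Z[32]=1 grow→box=[32,33)
i=33: i≥r, start 0; Z[33]=0
i=34: i≥r, start 0; Z[34]=0
i=35: i≥r, start 0; Z[35]=0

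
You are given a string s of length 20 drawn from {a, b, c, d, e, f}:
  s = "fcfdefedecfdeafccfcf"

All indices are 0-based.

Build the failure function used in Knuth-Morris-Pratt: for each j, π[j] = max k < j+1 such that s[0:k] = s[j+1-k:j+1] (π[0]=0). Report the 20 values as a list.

[0, 0, 1, 0, 0, 1, 0, 0, 0, 0, 1, 0, 0, 0, 1, 2, 0, 1, 2, 3]

π[0] = 0
j=1 s[j]='c': π[1]=0 (border '')
j=2 s[j]='f': π[2]=1 (border 'f')
j=3 s[j]='d': k: 1→0; π[3]=0 (border '')
j=4 s[j]='e': π[4]=0 (border '')
j=5 s[j]='f': π[5]=1 (border 'f')
j=6 s[j]='e': k: 1→0; π[6]=0 (border '')
j=7 s[j]='d': π[7]=0 (border '')
j=8 s[j]='e': π[8]=0 (border '')
j=9 s[j]='c': π[9]=0 (border '')
j=10 s[j]='f': π[10]=1 (border 'f')
j=11 s[j]='d': k: 1→0; π[11]=0 (border '')
j=12 s[j]='e': π[12]=0 (border '')
j=13 s[j]='a': π[13]=0 (border '')
j=14 s[j]='f': π[14]=1 (border 'f')
j=15 s[j]='c': π[15]=2 (border 'fc')
j=16 s[j]='c': k: 2→0; π[16]=0 (border '')
j=17 s[j]='f': π[17]=1 (border 'f')
j=18 s[j]='c': π[18]=2 (border 'fc')
j=19 s[j]='f': π[19]=3 (border 'fcf')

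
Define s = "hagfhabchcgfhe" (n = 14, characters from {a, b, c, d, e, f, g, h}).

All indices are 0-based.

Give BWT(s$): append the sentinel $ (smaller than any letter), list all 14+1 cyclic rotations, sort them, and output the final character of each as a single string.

rank  rotation         last
    0  $hagfhabchcgfhe  e
    1  abchcgfhe$hagfh  h
    2  agfhabchcgfhe$h  h
    3  bchcgfhe$hagfha  a
    4  cgfhe$hagfhabch  h
    5  chcgfhe$hagfhab  b
    6  e$hagfhabchcgfh  h
    7  fhabchcgfhe$hag  g
    8  fhe$hagfhabchcg  g
    9  gfhabchcgfhe$ha  a
   10  gfhe$hagfhabchc  c
   11  habchcgfhe$hagf  f
   12  hagfhabchcgfhe$  $
   13  hcgfhe$hagfhabc  c
   14  he$hagfhabchcgf  f

ehhahbhggacf$cf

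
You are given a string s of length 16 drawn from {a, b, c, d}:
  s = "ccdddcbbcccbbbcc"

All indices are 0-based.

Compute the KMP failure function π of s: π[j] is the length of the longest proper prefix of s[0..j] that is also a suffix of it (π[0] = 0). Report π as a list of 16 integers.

[0, 1, 0, 0, 0, 1, 0, 0, 1, 2, 2, 0, 0, 0, 1, 2]

π[0] = 0
j=1 s[j]='c': π[1]=1 (border 'c')
j=2 s[j]='d': k: 1→0; π[2]=0 (border '')
j=3 s[j]='d': π[3]=0 (border '')
j=4 s[j]='d': π[4]=0 (border '')
j=5 s[j]='c': π[5]=1 (border 'c')
j=6 s[j]='b': k: 1→0; π[6]=0 (border '')
j=7 s[j]='b': π[7]=0 (border '')
j=8 s[j]='c': π[8]=1 (border 'c')
j=9 s[j]='c': π[9]=2 (border 'cc')
j=10 s[j]='c': k: 2→1; π[10]=2 (border 'cc')
j=11 s[j]='b': k: 2→1→0; π[11]=0 (border '')
j=12 s[j]='b': π[12]=0 (border '')
j=13 s[j]='b': π[13]=0 (border '')
j=14 s[j]='c': π[14]=1 (border 'c')
j=15 s[j]='c': π[15]=2 (border 'cc')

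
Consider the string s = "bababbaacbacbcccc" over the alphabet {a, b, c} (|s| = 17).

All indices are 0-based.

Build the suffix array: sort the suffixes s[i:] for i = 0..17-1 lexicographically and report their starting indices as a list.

[6, 1, 3, 7, 10, 5, 0, 2, 9, 4, 12, 16, 8, 11, 15, 14, 13]

sorted suffixes:
  #0 SA[0]=6  'aacbacbcccc'
  #1 SA[1]=1  'ababbaacbacbcccc'
  #2 SA[2]=3  'abbaacbacbcccc'
  #3 SA[3]=7  'acbacbcccc'
  #4 SA[4]=10  'acbcccc'
  #5 SA[5]=5  'baacbacbcccc'
  #6 SA[6]=0  'bababbaacbacbcccc'
  #7 SA[7]=2  'babbaacbacbcccc'
  #8 SA[8]=9  'bacbcccc'
  #9 SA[9]=4  'bbaacbacbcccc'
  #10 SA[10]=12  'bcccc'
  #11 SA[11]=16  'c'
  #12 SA[12]=8  'cbacbcccc'
  #13 SA[13]=11  'cbcccc'
  #14 SA[14]=15  'cc'
  #15 SA[15]=14  'ccc'
  #16 SA[16]=13  'cccc'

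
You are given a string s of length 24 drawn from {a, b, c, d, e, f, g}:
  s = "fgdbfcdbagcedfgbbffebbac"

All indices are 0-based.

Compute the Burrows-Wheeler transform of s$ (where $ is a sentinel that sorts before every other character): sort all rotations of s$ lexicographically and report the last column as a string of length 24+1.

rank  rotation                   last
    0  $fgdbfcdbagcedfgbbffebbac  c
    1  ac$fgdbfcdbagcedfgbbffebb  b
    2  agcedfgbbffebbac$fgdbfcdb  b
    3  bac$fgdbfcdbagcedfgbbffeb  b
    4  bagcedfgbbffebbac$fgdbfcd  d
    5  bbac$fgdbfcdbagcedfgbbffe  e
    6  bbffebbac$fgdbfcdbagcedfg  g
    7  bfcdbagcedfgbbffebbac$fgd  d
    8  bffebbac$fgdbfcdbagcedfgb  b
    9  c$fgdbfcdbagcedfgbbffebba  a
   10  cdbagcedfgbbffebbac$fgdbf  f
   11  cedfgbbffebbac$fgdbfcdbag  g
   12  dbagcedfgbbffebbac$fgdbfc  c
   13  dbfcdbagcedfgbbffebbac$fg  g
   14  dfgbbffebbac$fgdbfcdbagce  e
   15  ebbac$fgdbfcdbagcedfgbbff  f
   16  edfgbbffebbac$fgdbfcdbagc  c
   17  fcdbagcedfgbbffebbac$fgdb  b
   18  febbac$fgdbfcdbagcedfgbbf  f
   19  ffebbac$fgdbfcdbagcedfgbb  b
   20  fgbbffebbac$fgdbfcdbagced  d
   21  fgdbfcdbagcedfgbbffebbac$  $
   22  gbbffebbac$fgdbfcdbagcedf  f
   23  gcedfgbbffebbac$fgdbfcdba  a
   24  gdbfcdbagcedfgbbffebbac$f  f

cbbbdegdbafgcgefcbfbd$faf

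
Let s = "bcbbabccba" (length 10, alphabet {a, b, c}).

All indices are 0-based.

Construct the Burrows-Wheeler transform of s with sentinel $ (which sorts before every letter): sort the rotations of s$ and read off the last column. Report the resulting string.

abbcbc$acbb

rank  rotation     last
    0  $bcbbabccba  a
    1  a$bcbbabccb  b
    2  abccba$bcbb  b
    3  ba$bcbbabcc  c
    4  babccba$bcb  b
    5  bbabccba$bc  c
    6  bcbbabccba$  $
    7  bccba$bcbba  a
    8  cba$bcbbabc  c
    9  cbbabccba$b  b
   10  ccba$bcbbab  b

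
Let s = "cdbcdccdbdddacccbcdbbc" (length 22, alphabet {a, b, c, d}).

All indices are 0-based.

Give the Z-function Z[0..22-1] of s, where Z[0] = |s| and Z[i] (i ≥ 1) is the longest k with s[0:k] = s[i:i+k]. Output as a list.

[22, 0, 0, 2, 0, 1, 3, 0, 0, 0, 0, 0, 0, 1, 1, 1, 0, 3, 0, 0, 0, 1]

Z[0]=22
i=1: i≥r, start 0; Z[1]=0
i=2: i≥r, start 0; Z[2]=0
i=3: i≥r, start 0; Z[3]=2 extend→box=[3,5)
i=4: min(r-i=1, Z[1]=0)=0; Z[4]=0
i=5: i≥r, start 0; Z[5]=1 extend→box=[5,6)
i=6: i≥r, start 0; Z[6]=3 extend→box=[6,9)
i=7: min(r-i=2, Z[1]=0)=0; Z[7]=0
i=8: min(r-i=1, Z[2]=0)=0; Z[8]=0
i=9: i≥r, start 0; Z[9]=0
i=10: i≥r, start 0; Z[10]=0
i=11: i≥r, start 0; Z[11]=0
i=12: i≥r, start 0; Z[12]=0
i=13: i≥r, start 0; Z[13]=1 extend→box=[13,14)
i=14: i≥r, start 0; Z[14]=1 extend→box=[14,15)
i=15: i≥r, start 0; Z[15]=1 extend→box=[15,16)
i=16: i≥r, start 0; Z[16]=0
i=17: i≥r, start 0; Z[17]=3 extend→box=[17,20)
i=18: min(r-i=2, Z[1]=0)=0; Z[18]=0
i=19: min(r-i=1, Z[2]=0)=0; Z[19]=0
i=20: i≥r, start 0; Z[20]=0
i=21: i≥r, start 0; Z[21]=1 extend→box=[21,22)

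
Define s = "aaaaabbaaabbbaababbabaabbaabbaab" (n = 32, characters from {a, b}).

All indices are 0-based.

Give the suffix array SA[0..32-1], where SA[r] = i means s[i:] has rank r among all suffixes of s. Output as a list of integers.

sorted suffixes:
  #0 SA[0]=0  'aaaaabbaaabbbaababbabaabbaabbaab'
  #1 SA[1]=1  'aaaabbaaabbbaababbabaabbaabbaab'
  #2 SA[2]=2  'aaabbaaabbbaababbabaabbaabbaab'
  #3 SA[3]=7  'aaabbbaababbabaabbaabbaab'
  #4 SA[4]=29  'aab'
  #5 SA[5]=13  'aababbabaabbaabbaab'
  #6 SA[6]=3  'aabbaaabbbaababbabaabbaabbaab'
  #7 SA[7]=25  'aabbaab'
  #8 SA[8]=21  'aabbaabbaab'
  #9 SA[9]=8  'aabbbaababbabaabbaabbaab'
  #10 SA[10]=30  'ab'
  #11 SA[11]=19  'abaabbaabbaab'
  #12 SA[12]=14  'ababbabaabbaabbaab'
  #13 SA[13]=4  'abbaaabbbaababbabaabbaabbaab'
  #14 SA[14]=26  'abbaab'
  #15 SA[15]=22  'abbaabbaab'
  #16 SA[16]=16  'abbabaabbaabbaab'
  #17 SA[17]=9  'abbbaababbabaabbaabbaab'
  #18 SA[18]=31  'b'
  #19 SA[19]=6  'baaabbbaababbabaabbaabbaab'
  #20 SA[20]=28  'baab'
  #21 SA[21]=12  'baababbabaabbaabbaab'
  #22 SA[22]=24  'baabbaab'
  #23 SA[23]=20  'baabbaabbaab'
  #24 SA[24]=18  'babaabbaabbaab'
  #25 SA[25]=15  'babbabaabbaabbaab'
  #26 SA[26]=5  'bbaaabbbaababbabaabbaabbaab'
  #27 SA[27]=27  'bbaab'
  #28 SA[28]=11  'bbaababbabaabbaabbaab'
  #29 SA[29]=23  'bbaabbaab'
  #30 SA[30]=17  'bbabaabbaabbaab'
  #31 SA[31]=10  'bbbaababbabaabbaabbaab'

[0, 1, 2, 7, 29, 13, 3, 25, 21, 8, 30, 19, 14, 4, 26, 22, 16, 9, 31, 6, 28, 12, 24, 20, 18, 15, 5, 27, 11, 23, 17, 10]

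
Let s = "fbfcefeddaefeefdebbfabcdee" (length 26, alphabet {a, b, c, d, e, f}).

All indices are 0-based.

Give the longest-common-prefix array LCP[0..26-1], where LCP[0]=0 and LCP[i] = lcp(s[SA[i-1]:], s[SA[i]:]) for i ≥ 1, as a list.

sorted suffixes:
  #0 SA[0]=20  'abcdee'
  #1 SA[1]=9  'aefeefdebbfabcdee'
  #2 SA[2]=17  'bbfabcdee'
  #3 SA[3]=21  'bcdee'
  #4 SA[4]=18  'bfabcdee'
  #5 SA[5]=1  'bfcefeddaefeefdebbfabcdee'
  #6 SA[6]=22  'cdee'
  #7 SA[7]=3  'cefeddaefeefdebbfabcdee'
  #8 SA[8]=8  'daefeefdebbfabcdee'
  #9 SA[9]=7  'ddaefeefdebbfabcdee'
  #10 SA[10]=15  'debbfabcdee'
  #11 SA[11]=23  'dee'
  #12 SA[12]=25  'e'
  #13 SA[13]=16  'ebbfabcdee'
  #14 SA[14]=6  'eddaefeefdebbfabcdee'
  #15 SA[15]=24  'ee'
  #16 SA[16]=12  'eefdebbfabcdee'
  #17 SA[17]=13  'efdebbfabcdee'
  #18 SA[18]=4  'efeddaefeefdebbfabcdee'
  #19 SA[19]=10  'efeefdebbfabcdee'
  #20 SA[20]=19  'fabcdee'
  #21 SA[21]=0  'fbfcefeddaefeefdebbfabcdee'
  #22 SA[22]=2  'fcefeddaefeefdebbfabcdee'
  #23 SA[23]=14  'fdebbfabcdee'
  #24 SA[24]=5  'feddaefeefdebbfabcdee'
  #25 SA[25]=11  'feefdebbfabcdee'

SA = [20, 9, 17, 21, 18, 1, 22, 3, 8, 7, 15, 23, 25, 16, 6, 24, 12, 13, 4, 10, 19, 0, 2, 14, 5, 11]
i: (SA[i-1],SA[i]) lcp shared
  1: (20,9) 1 'a'
  2: (9,17) 0 ''
  3: (17,21) 1 'b'
  4: (21,18) 1 'b'
  5: (18,1) 2 'bf'
  6: (1,22) 0 ''
  7: (22,3) 1 'c'
  8: (3,8) 0 ''
  9: (8,7) 1 'd'
  10: (7,15) 1 'd'
  11: (15,23) 2 'de'
  12: (23,25) 0 ''
  13: (25,16) 1 'e'
  14: (16,6) 1 'e'
  15: (6,24) 1 'e'
  16: (24,12) 2 'ee'
  17: (12,13) 1 'e'
  18: (13,4) 2 'ef'
  19: (4,10) 3 'efe'
  20: (10,19) 0 ''
  21: (19,0) 1 'f'
  22: (0,2) 1 'f'
  23: (2,14) 1 'f'
  24: (14,5) 1 'f'
  25: (5,11) 2 'fe'

[0, 1, 0, 1, 1, 2, 0, 1, 0, 1, 1, 2, 0, 1, 1, 1, 2, 1, 2, 3, 0, 1, 1, 1, 1, 2]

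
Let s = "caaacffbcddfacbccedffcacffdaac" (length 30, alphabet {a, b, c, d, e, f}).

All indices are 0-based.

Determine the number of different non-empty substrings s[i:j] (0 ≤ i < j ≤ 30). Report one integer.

426

rank | idx | suffix
   0 |   1 | aaacffbcddfacbccedffcacffdaac
   1 |  27 | aac
   2 |   2 | aacffbcddfacbccedffcacffdaac
   3 |  28 | ac
   4 |  12 | acbccedffcacffdaac
   5 |   3 | acffbcddfacbccedffcacffdaac
   6 |  22 | acffdaac
   7 |  14 | bccedffcacffdaac
   8 |   7 | bcddfacbccedffcacffdaac
   9 |  29 | c
  10 |   0 | caaacffbcddfacbccedffcacffdaac
  11 |  21 | cacffdaac
  12 |  13 | cbccedffcacffdaac
  13 |  15 | ccedffcacffdaac
  14 |   8 | cddfacbccedffcacffdaac
  15 |  16 | cedffcacffdaac
  16 |   4 | cffbcddfacbccedffcacffdaac
  17 |  23 | cffdaac
  18 |  26 | daac
  19 |   9 | ddfacbccedffcacffdaac
  20 |  10 | dfacbccedffcacffdaac
  21 |  18 | dffcacffdaac
  22 |  17 | edffcacffdaac
  23 |  11 | facbccedffcacffdaac
  24 |   6 | fbcddfacbccedffcacffdaac
  25 |  20 | fcacffdaac
  26 |  25 | fdaac
  27 |   5 | ffbcddfacbccedffcacffdaac
  28 |  19 | ffcacffdaac
  29 |  24 | ffdaac

SA = [1, 27, 2, 28, 12, 3, 22, 14, 7, 29, 0, 21, 13, 15, 8, 16, 4, 23, 26, 9, 10, 18, 17, 11, 6, 20, 25, 5, 19, 24]
i: (SA[i-1],SA[i]) lcp shared
  1: (1,27) 2 'aa'
  2: (27,2) 3 'aac'
  3: (2,28) 1 'a'
  4: (28,12) 2 'ac'
  5: (12,3) 2 'ac'
  6: (3,22) 4 'acff'
  7: (22,14) 0 ''
  8: (14,7) 2 'bc'
  9: (7,29) 0 ''
  10: (29,0) 1 'c'
  11: (0,21) 2 'ca'
  12: (21,13) 1 'c'
  13: (13,15) 1 'c'
  14: (15,8) 1 'c'
  15: (8,16) 1 'c'
  16: (16,4) 1 'c'
  17: (4,23) 3 'cff'
  18: (23,26) 0 ''
  19: (26,9) 1 'd'
  20: (9,10) 1 'd'
  21: (10,18) 2 'df'
  22: (18,17) 0 ''
  23: (17,11) 0 ''
  24: (11,6) 1 'f'
  25: (6,20) 1 'f'
  26: (20,25) 1 'f'
  27: (25,5) 1 'f'
  28: (5,19) 2 'ff'
  29: (19,24) 2 'ff'

n(n+1)/2 = 30·31/2 = 465
Σ LCP = 0 + 2 + 3 + 1 + 2 + 2 + 4 + 0 + 2 + 0 + 1 + 2 + 1 + 1 + 1 + 1 + 1 + 3 + 0 + 1 + 1 + 2 + 0 + 0 + 1 + 1 + 1 + 1 + 2 + 2 = 39
distinct = 465 − 39 = 426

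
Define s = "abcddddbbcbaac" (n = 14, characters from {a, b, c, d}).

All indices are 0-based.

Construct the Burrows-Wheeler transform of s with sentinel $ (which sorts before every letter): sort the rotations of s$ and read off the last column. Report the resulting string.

cb$acdbaabbdddc

rank  rotation         last
    0  $abcddddbbcbaac  c
    1  aac$abcddddbbcb  b
    2  abcddddbbcbaac$  $
    3  ac$abcddddbbcba  a
    4  baac$abcddddbbc  c
    5  bbcbaac$abcdddd  d
    6  bcbaac$abcddddb  b
    7  bcddddbbcbaac$a  a
    8  c$abcddddbbcbaa  a
    9  cbaac$abcddddbb  b
   10  cddddbbcbaac$ab  b
   11  dbbcbaac$abcddd  d
   12  ddbbcbaac$abcdd  d
   13  dddbbcbaac$abcd  d
   14  ddddbbcbaac$abc  c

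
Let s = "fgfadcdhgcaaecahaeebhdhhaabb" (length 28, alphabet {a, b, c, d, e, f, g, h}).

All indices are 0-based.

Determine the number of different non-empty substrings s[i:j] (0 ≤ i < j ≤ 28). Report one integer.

381

sorted suffixes:
  #0 SA[0]=24  'aabb'
  #1 SA[1]=10  'aaecahaeebhdhhaabb'
  #2 SA[2]=25  'abb'
  #3 SA[3]=3  'adcdhgcaaecahaeebhdhhaabb'
  #4 SA[4]=11  'aecahaeebhdhhaabb'
  #5 SA[5]=16  'aeebhdhhaabb'
  #6 SA[6]=14  'ahaeebhdhhaabb'
  #7 SA[7]=27  'b'
  #8 SA[8]=26  'bb'
  #9 SA[9]=19  'bhdhhaabb'
  #10 SA[10]=9  'caaecahaeebhdhhaabb'
  #11 SA[11]=13  'cahaeebhdhhaabb'
  #12 SA[12]=5  'cdhgcaaecahaeebhdhhaabb'
  #13 SA[13]=4  'dcdhgcaaecahaeebhdhhaabb'
  #14 SA[14]=6  'dhgcaaecahaeebhdhhaabb'
  #15 SA[15]=21  'dhhaabb'
  #16 SA[16]=18  'ebhdhhaabb'
  #17 SA[17]=12  'ecahaeebhdhhaabb'
  #18 SA[18]=17  'eebhdhhaabb'
  #19 SA[19]=2  'fadcdhgcaaecahaeebhdhhaabb'
  #20 SA[20]=0  'fgfadcdhgcaaecahaeebhdhhaabb'
  #21 SA[21]=8  'gcaaecahaeebhdhhaabb'
  #22 SA[22]=1  'gfadcdhgcaaecahaeebhdhhaabb'
  #23 SA[23]=23  'haabb'
  #24 SA[24]=15  'haeebhdhhaabb'
  #25 SA[25]=20  'hdhhaabb'
  #26 SA[26]=7  'hgcaaecahaeebhdhhaabb'
  #27 SA[27]=22  'hhaabb'

SA = [24, 10, 25, 3, 11, 16, 14, 27, 26, 19, 9, 13, 5, 4, 6, 21, 18, 12, 17, 2, 0, 8, 1, 23, 15, 20, 7, 22]
[i] adj suffixes → lcp
  [1] 24/10 → 2 ('aa')
  [2] 10/25 → 1 ('a')
  [3] 25/3 → 1 ('a')
  [4] 3/11 → 1 ('a')
  [5] 11/16 → 2 ('ae')
  [6] 16/14 → 1 ('a')
  [7] 14/27 → 0 ('')
  [8] 27/26 → 1 ('b')
  [9] 26/19 → 1 ('b')
  [10] 19/9 → 0 ('')
  [11] 9/13 → 2 ('ca')
  [12] 13/5 → 1 ('c')
  [13] 5/4 → 0 ('')
  [14] 4/6 → 1 ('d')
  [15] 6/21 → 2 ('dh')
  [16] 21/18 → 0 ('')
  [17] 18/12 → 1 ('e')
  [18] 12/17 → 1 ('e')
  [19] 17/2 → 0 ('')
  [20] 2/0 → 1 ('f')
  [21] 0/8 → 0 ('')
  [22] 8/1 → 1 ('g')
  [23] 1/23 → 0 ('')
  [24] 23/15 → 2 ('ha')
  [25] 15/20 → 1 ('h')
  [26] 20/7 → 1 ('h')
  [27] 7/22 → 1 ('h')

n(n+1)/2 = 28·29/2 = 406
Σ LCP = 0 + 2 + 1 + 1 + 1 + 2 + 1 + 0 + 1 + 1 + 0 + 2 + 1 + 0 + 1 + 2 + 0 + 1 + 1 + 0 + 1 + 0 + 1 + 0 + 2 + 1 + 1 + 1 = 25
distinct = 406 − 25 = 381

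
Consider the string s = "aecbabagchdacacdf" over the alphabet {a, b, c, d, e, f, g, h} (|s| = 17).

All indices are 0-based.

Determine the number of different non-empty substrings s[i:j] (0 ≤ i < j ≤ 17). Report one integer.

rank→(start, suffix):
  0 → (4, 'abagchdacacdf')
  1 → (11, 'acacdf')
  2 → (13, 'acdf')
  3 → (0, 'aecbabagchdacacdf')
  4 → (6, 'agchdacacdf')
  5 → (3, 'babagchdacacdf')
  6 → (5, 'bagchdacacdf')
  7 → (12, 'cacdf')
  8 → (2, 'cbabagchdacacdf')
  9 → (14, 'cdf')
  10 → (8, 'chdacacdf')
  11 → (10, 'dacacdf')
  12 → (15, 'df')
  13 → (1, 'ecbabagchdacacdf')
  14 → (16, 'f')
  15 → (7, 'gchdacacdf')
  16 → (9, 'hdacacdf')

SA = [4, 11, 13, 0, 6, 3, 5, 12, 2, 14, 8, 10, 15, 1, 16, 7, 9]
i: (SA[i-1],SA[i]) lcp shared
  1: (4,11) 1 'a'
  2: (11,13) 2 'ac'
  3: (13,0) 1 'a'
  4: (0,6) 1 'a'
  5: (6,3) 0 ''
  6: (3,5) 2 'ba'
  7: (5,12) 0 ''
  8: (12,2) 1 'c'
  9: (2,14) 1 'c'
  10: (14,8) 1 'c'
  11: (8,10) 0 ''
  12: (10,15) 1 'd'
  13: (15,1) 0 ''
  14: (1,16) 0 ''
  15: (16,7) 0 ''
  16: (7,9) 0 ''

n(n+1)/2 = 17·18/2 = 153
Σ LCP = 0 + 1 + 2 + 1 + 1 + 0 + 2 + 0 + 1 + 1 + 1 + 0 + 1 + 0 + 0 + 0 + 0 = 11
distinct = 153 − 11 = 142

142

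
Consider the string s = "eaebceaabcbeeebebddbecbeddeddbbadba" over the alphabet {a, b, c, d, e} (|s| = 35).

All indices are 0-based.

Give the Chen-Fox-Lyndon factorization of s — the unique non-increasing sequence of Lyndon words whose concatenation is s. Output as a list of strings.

emit factor 1: 'e' (i=0, period=1)
emit factor 2: 'aebce' (i=1, period=5)
emit factor 3: 'aabcbeeebebddbecbeddeddbbadb' (i=6, period=28)
emit factor 4: 'a' (i=34, period=1)

["e", "aebce", "aabcbeeebebddbecbeddeddbbadb", "a"]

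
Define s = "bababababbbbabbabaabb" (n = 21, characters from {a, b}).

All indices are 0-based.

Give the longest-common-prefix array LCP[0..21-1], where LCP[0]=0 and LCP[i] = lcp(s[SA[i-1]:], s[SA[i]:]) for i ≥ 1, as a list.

sorted suffixes:
  #0 SA[0]=17  'aabb'
  #1 SA[1]=15  'abaabb'
  #2 SA[2]=1  'ababababbbbabbabaabb'
  #3 SA[3]=3  'abababbbbabbabaabb'
  #4 SA[4]=5  'ababbbbabbabaabb'
  #5 SA[5]=18  'abb'
  #6 SA[6]=12  'abbabaabb'
  #7 SA[7]=7  'abbbbabbabaabb'
  #8 SA[8]=20  'b'
  #9 SA[9]=16  'baabb'
  #10 SA[10]=14  'babaabb'
  #11 SA[11]=0  'bababababbbbabbabaabb'
  #12 SA[12]=2  'babababbbbabbabaabb'
  #13 SA[13]=4  'bababbbbabbabaabb'
  #14 SA[14]=11  'babbabaabb'
  #15 SA[15]=6  'babbbbabbabaabb'
  #16 SA[16]=19  'bb'
  #17 SA[17]=13  'bbabaabb'
  #18 SA[18]=10  'bbabbabaabb'
  #19 SA[19]=9  'bbbabbabaabb'
  #20 SA[20]=8  'bbbbabbabaabb'

SA = [17, 15, 1, 3, 5, 18, 12, 7, 20, 16, 14, 0, 2, 4, 11, 6, 19, 13, 10, 9, 8]
rank  pair      lcp
   1  s[17:],s[15:]  1  'a'
   2  s[15:],s[1:]  3  'aba'
   3  s[1:],s[3:]  6  'ababab'
   4  s[3:],s[5:]  4  'abab'
   5  s[5:],s[18:]  2  'ab'
   6  s[18:],s[12:]  3  'abb'
   7  s[12:],s[7:]  3  'abb'
   8  s[7:],s[20:]  0  ''
   9  s[20:],s[16:]  1  'b'
  10  s[16:],s[14:]  2  'ba'
  11  s[14:],s[0:]  4  'baba'
  12  s[0:],s[2:]  7  'bababab'
  13  s[2:],s[4:]  5  'babab'
  14  s[4:],s[11:]  3  'bab'
  15  s[11:],s[6:]  4  'babb'
  16  s[6:],s[19:]  1  'b'
  17  s[19:],s[13:]  2  'bb'
  18  s[13:],s[10:]  4  'bbab'
  19  s[10:],s[9:]  2  'bb'
  20  s[9:],s[8:]  3  'bbb'

[0, 1, 3, 6, 4, 2, 3, 3, 0, 1, 2, 4, 7, 5, 3, 4, 1, 2, 4, 2, 3]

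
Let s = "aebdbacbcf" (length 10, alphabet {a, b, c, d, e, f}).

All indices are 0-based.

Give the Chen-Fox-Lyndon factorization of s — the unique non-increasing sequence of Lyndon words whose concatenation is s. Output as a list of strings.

["aebdb", "acbcf"]

emit factor 1: 'aebdb' (i=0, period=5)
emit factor 2: 'acbcf' (i=5, period=5)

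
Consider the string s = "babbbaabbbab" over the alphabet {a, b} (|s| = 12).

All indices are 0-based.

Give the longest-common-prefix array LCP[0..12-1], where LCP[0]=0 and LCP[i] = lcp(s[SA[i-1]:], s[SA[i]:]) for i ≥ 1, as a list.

[0, 1, 2, 5, 0, 1, 2, 3, 1, 3, 2, 4]

rank→(start, suffix):
  0 → (5, 'aabbbab')
  1 → (10, 'ab')
  2 → (1, 'abbbaabbbab')
  3 → (6, 'abbbab')
  4 → (11, 'b')
  5 → (4, 'baabbbab')
  6 → (9, 'bab')
  7 → (0, 'babbbaabbbab')
  8 → (3, 'bbaabbbab')
  9 → (8, 'bbab')
  10 → (2, 'bbbaabbbab')
  11 → (7, 'bbbab')

SA = [5, 10, 1, 6, 11, 4, 9, 0, 3, 8, 2, 7]
[i] adj suffixes → lcp
  [1] 5/10 → 1 ('a')
  [2] 10/1 → 2 ('ab')
  [3] 1/6 → 5 ('abbba')
  [4] 6/11 → 0 ('')
  [5] 11/4 → 1 ('b')
  [6] 4/9 → 2 ('ba')
  [7] 9/0 → 3 ('bab')
  [8] 0/3 → 1 ('b')
  [9] 3/8 → 3 ('bba')
  [10] 8/2 → 2 ('bb')
  [11] 2/7 → 4 ('bbba')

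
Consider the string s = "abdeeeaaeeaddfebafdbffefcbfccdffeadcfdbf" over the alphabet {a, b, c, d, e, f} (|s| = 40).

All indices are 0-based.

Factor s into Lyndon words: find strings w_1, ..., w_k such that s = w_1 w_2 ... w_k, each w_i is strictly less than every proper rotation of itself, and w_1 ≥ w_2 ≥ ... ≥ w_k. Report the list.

emit factor 1: 'abdeee' (i=0, period=6)
emit factor 2: 'aaeeaddfebafdbffefcbfccdffeadcfdbf' (i=6, period=34)

["abdeee", "aaeeaddfebafdbffefcbfccdffeadcfdbf"]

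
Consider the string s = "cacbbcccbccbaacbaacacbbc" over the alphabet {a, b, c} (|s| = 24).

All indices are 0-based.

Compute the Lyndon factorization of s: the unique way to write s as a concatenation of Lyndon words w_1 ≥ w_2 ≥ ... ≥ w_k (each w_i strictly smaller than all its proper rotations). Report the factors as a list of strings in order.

emit factor 1: 'c' (i=0, period=1)
emit factor 2: 'acbbcccbccb' (i=1, period=11)
emit factor 3: 'aacb' (i=12, period=4)
emit factor 4: 'aacacbbc' (i=16, period=8)

["c", "acbbcccbccb", "aacb", "aacacbbc"]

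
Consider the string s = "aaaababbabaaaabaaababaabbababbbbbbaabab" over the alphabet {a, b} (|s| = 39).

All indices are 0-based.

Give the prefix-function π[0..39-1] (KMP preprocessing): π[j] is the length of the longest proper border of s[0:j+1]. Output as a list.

[0, 1, 2, 3, 0, 1, 0, 0, 1, 0, 1, 2, 3, 4, 5, 6, 2, 3, 0, 1, 0, 1, 2, 0, 0, 1, 0, 1, 0, 0, 0, 0, 0, 0, 1, 2, 0, 1, 0]

π[0] = 0
j=1 s[j]='a': π[1]=1 (border 'a')
j=2 s[j]='a': π[2]=2 (border 'aa')
j=3 s[j]='a': π[3]=3 (border 'aaa')
j=4 s[j]='b': k: 3→2→1→0; π[4]=0 (border '')
j=5 s[j]='a': π[5]=1 (border 'a')
j=6 s[j]='b': k: 1→0; π[6]=0 (border '')
j=7 s[j]='b': π[7]=0 (border '')
j=8 s[j]='a': π[8]=1 (border 'a')
j=9 s[j]='b': k: 1→0; π[9]=0 (border '')
j=10 s[j]='a': π[10]=1 (border 'a')
j=11 s[j]='a': π[11]=2 (border 'aa')
j=12 s[j]='a': π[12]=3 (border 'aaa')
j=13 s[j]='a': π[13]=4 (border 'aaaa')
j=14 s[j]='b': π[14]=5 (border 'aaaab')
j=15 s[j]='a': π[15]=6 (border 'aaaaba')
j=16 s[j]='a': k: 6→1; π[16]=2 (border 'aa')
j=17 s[j]='a': π[17]=3 (border 'aaa')
j=18 s[j]='b': k: 3→2→1→0; π[18]=0 (border '')
j=19 s[j]='a': π[19]=1 (border 'a')
j=20 s[j]='b': k: 1→0; π[20]=0 (border '')
j=21 s[j]='a': π[21]=1 (border 'a')
j=22 s[j]='a': π[22]=2 (border 'aa')
j=23 s[j]='b': k: 2→1→0; π[23]=0 (border '')
j=24 s[j]='b': π[24]=0 (border '')
j=25 s[j]='a': π[25]=1 (border 'a')
j=26 s[j]='b': k: 1→0; π[26]=0 (border '')
j=27 s[j]='a': π[27]=1 (border 'a')
j=28 s[j]='b': k: 1→0; π[28]=0 (border '')
j=29 s[j]='b': π[29]=0 (border '')
j=30 s[j]='b': π[30]=0 (border '')
j=31 s[j]='b': π[31]=0 (border '')
j=32 s[j]='b': π[32]=0 (border '')
j=33 s[j]='b': π[33]=0 (border '')
j=34 s[j]='a': π[34]=1 (border 'a')
j=35 s[j]='a': π[35]=2 (border 'aa')
j=36 s[j]='b': k: 2→1→0; π[36]=0 (border '')
j=37 s[j]='a': π[37]=1 (border 'a')
j=38 s[j]='b': k: 1→0; π[38]=0 (border '')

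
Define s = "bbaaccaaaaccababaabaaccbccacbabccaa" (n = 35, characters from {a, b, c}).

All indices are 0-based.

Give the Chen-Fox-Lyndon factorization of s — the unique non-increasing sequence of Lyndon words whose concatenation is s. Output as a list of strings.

["b", "b", "aacc", "aaaaccababaabaaccbccacbabcc", "a", "a"]

emit factor 1: 'b' (i=0, period=1)
emit factor 2: 'b' (i=1, period=1)
emit factor 3: 'aacc' (i=2, period=4)
emit factor 4: 'aaaaccababaabaaccbccacbabcc' (i=6, period=27)
emit factor 5: 'a' (i=33, period=1)
emit factor 6: 'a' (i=34, period=1)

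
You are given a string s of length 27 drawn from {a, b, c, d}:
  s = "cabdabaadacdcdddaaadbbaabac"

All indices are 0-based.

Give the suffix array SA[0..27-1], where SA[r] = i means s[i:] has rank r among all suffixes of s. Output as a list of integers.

sorted suffixes:
  #0 SA[0]=16  'aaadbbaabac'
  #1 SA[1]=22  'aabac'
  #2 SA[2]=6  'aadacdcdddaaadbbaabac'
  #3 SA[3]=17  'aadbbaabac'
  #4 SA[4]=4  'abaadacdcdddaaadbbaabac'
  #5 SA[5]=23  'abac'
  #6 SA[6]=1  'abdabaadacdcdddaaadbbaabac'
  #7 SA[7]=25  'ac'
  #8 SA[8]=9  'acdcdddaaadbbaabac'
  #9 SA[9]=7  'adacdcdddaaadbbaabac'
  #10 SA[10]=18  'adbbaabac'
  #11 SA[11]=21  'baabac'
  #12 SA[12]=5  'baadacdcdddaaadbbaabac'
  #13 SA[13]=24  'bac'
  #14 SA[14]=20  'bbaabac'
  #15 SA[15]=2  'bdabaadacdcdddaaadbbaabac'
  #16 SA[16]=26  'c'
  #17 SA[17]=0  'cabdabaadacdcdddaaadbbaabac'
  #18 SA[18]=10  'cdcdddaaadbbaabac'
  #19 SA[19]=12  'cdddaaadbbaabac'
  #20 SA[20]=15  'daaadbbaabac'
  #21 SA[21]=3  'dabaadacdcdddaaadbbaabac'
  #22 SA[22]=8  'dacdcdddaaadbbaabac'
  #23 SA[23]=19  'dbbaabac'
  #24 SA[24]=11  'dcdddaaadbbaabac'
  #25 SA[25]=14  'ddaaadbbaabac'
  #26 SA[26]=13  'dddaaadbbaabac'

[16, 22, 6, 17, 4, 23, 1, 25, 9, 7, 18, 21, 5, 24, 20, 2, 26, 0, 10, 12, 15, 3, 8, 19, 11, 14, 13]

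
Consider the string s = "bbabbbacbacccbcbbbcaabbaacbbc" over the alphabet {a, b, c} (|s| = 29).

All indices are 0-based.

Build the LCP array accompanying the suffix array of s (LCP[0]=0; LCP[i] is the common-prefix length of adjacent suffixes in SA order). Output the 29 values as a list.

sorted suffixes:
  #0 SA[0]=19  'aabbaacbbc'
  #1 SA[1]=23  'aacbbc'
  #2 SA[2]=20  'abbaacbbc'
  #3 SA[3]=2  'abbbacbacccbcbbbcaabbaacbbc'
  #4 SA[4]=6  'acbacccbcbbbcaabbaacbbc'
  #5 SA[5]=24  'acbbc'
  #6 SA[6]=9  'acccbcbbbcaabbaacbbc'
  #7 SA[7]=22  'baacbbc'
  #8 SA[8]=1  'babbbacbacccbcbbbcaabbaacbbc'
  #9 SA[9]=5  'bacbacccbcbbbcaabbaacbbc'
  #10 SA[10]=8  'bacccbcbbbcaabbaacbbc'
  #11 SA[11]=21  'bbaacbbc'
  #12 SA[12]=0  'bbabbbacbacccbcbbbcaabbaacbbc'
  #13 SA[13]=4  'bbacbacccbcbbbcaabbaacbbc'
  #14 SA[14]=3  'bbbacbacccbcbbbcaabbaacbbc'
  #15 SA[15]=15  'bbbcaabbaacbbc'
  #16 SA[16]=26  'bbc'
  #17 SA[17]=16  'bbcaabbaacbbc'
  #18 SA[18]=27  'bc'
  #19 SA[19]=17  'bcaabbaacbbc'
  #20 SA[20]=13  'bcbbbcaabbaacbbc'
  #21 SA[21]=28  'c'
  #22 SA[22]=18  'caabbaacbbc'
  #23 SA[23]=7  'cbacccbcbbbcaabbaacbbc'
  #24 SA[24]=14  'cbbbcaabbaacbbc'
  #25 SA[25]=25  'cbbc'
  #26 SA[26]=12  'cbcbbbcaabbaacbbc'
  #27 SA[27]=11  'ccbcbbbcaabbaacbbc'
  #28 SA[28]=10  'cccbcbbbcaabbaacbbc'

SA = [19, 23, 20, 2, 6, 24, 9, 22, 1, 5, 8, 21, 0, 4, 3, 15, 26, 16, 27, 17, 13, 28, 18, 7, 14, 25, 12, 11, 10]
i: (SA[i-1],SA[i]) lcp shared
  1: (19,23) 2 'aa'
  2: (23,20) 1 'a'
  3: (20,2) 3 'abb'
  4: (2,6) 1 'a'
  5: (6,24) 3 'acb'
  6: (24,9) 2 'ac'
  7: (9,22) 0 ''
  8: (22,1) 2 'ba'
  9: (1,5) 2 'ba'
  10: (5,8) 3 'bac'
  11: (8,21) 1 'b'
  12: (21,0) 3 'bba'
  13: (0,4) 3 'bba'
  14: (4,3) 2 'bb'
  15: (3,15) 3 'bbb'
  16: (15,26) 2 'bb'
  17: (26,16) 3 'bbc'
  18: (16,27) 1 'b'
  19: (27,17) 2 'bc'
  20: (17,13) 2 'bc'
  21: (13,28) 0 ''
  22: (28,18) 1 'c'
  23: (18,7) 1 'c'
  24: (7,14) 2 'cb'
  25: (14,25) 3 'cbb'
  26: (25,12) 2 'cb'
  27: (12,11) 1 'c'
  28: (11,10) 2 'cc'

[0, 2, 1, 3, 1, 3, 2, 0, 2, 2, 3, 1, 3, 3, 2, 3, 2, 3, 1, 2, 2, 0, 1, 1, 2, 3, 2, 1, 2]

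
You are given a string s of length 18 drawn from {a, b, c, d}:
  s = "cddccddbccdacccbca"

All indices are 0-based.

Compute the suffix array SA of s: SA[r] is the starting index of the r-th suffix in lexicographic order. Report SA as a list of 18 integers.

[17, 11, 15, 7, 16, 14, 13, 12, 8, 3, 9, 4, 0, 10, 6, 2, 5, 1]

rank | idx | suffix
   0 |  17 | a
   1 |  11 | acccbca
   2 |  15 | bca
   3 |   7 | bccdacccbca
   4 |  16 | ca
   5 |  14 | cbca
   6 |  13 | ccbca
   7 |  12 | cccbca
   8 |   8 | ccdacccbca
   9 |   3 | ccddbccdacccbca
  10 |   9 | cdacccbca
  11 |   4 | cddbccdacccbca
  12 |   0 | cddccddbccdacccbca
  13 |  10 | dacccbca
  14 |   6 | dbccdacccbca
  15 |   2 | dccddbccdacccbca
  16 |   5 | ddbccdacccbca
  17 |   1 | ddccddbccdacccbca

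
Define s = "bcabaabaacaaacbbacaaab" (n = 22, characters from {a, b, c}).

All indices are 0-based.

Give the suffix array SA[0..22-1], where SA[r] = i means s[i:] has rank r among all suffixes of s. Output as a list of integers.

rank→(start, suffix):
  0 → (18, 'aaab')
  1 → (10, 'aaacbbacaaab')
  2 → (19, 'aab')
  3 → (4, 'aabaacaaacbbacaaab')
  4 → (7, 'aacaaacbbacaaab')
  5 → (11, 'aacbbacaaab')
  6 → (20, 'ab')
  7 → (2, 'abaabaacaaacbbacaaab')
  8 → (5, 'abaacaaacbbacaaab')
  9 → (16, 'acaaab')
  10 → (8, 'acaaacbbacaaab')
  11 → (12, 'acbbacaaab')
  12 → (21, 'b')
  13 → (3, 'baabaacaaacbbacaaab')
  14 → (6, 'baacaaacbbacaaab')
  15 → (15, 'bacaaab')
  16 → (14, 'bbacaaab')
  17 → (0, 'bcabaabaacaaacbbacaaab')
  18 → (17, 'caaab')
  19 → (9, 'caaacbbacaaab')
  20 → (1, 'cabaabaacaaacbbacaaab')
  21 → (13, 'cbbacaaab')

[18, 10, 19, 4, 7, 11, 20, 2, 5, 16, 8, 12, 21, 3, 6, 15, 14, 0, 17, 9, 1, 13]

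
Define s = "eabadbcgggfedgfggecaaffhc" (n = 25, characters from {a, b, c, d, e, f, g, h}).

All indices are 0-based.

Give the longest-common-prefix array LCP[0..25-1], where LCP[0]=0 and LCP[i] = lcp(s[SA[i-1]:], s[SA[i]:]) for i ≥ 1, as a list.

rank→(start, suffix):
  0 → (19, 'aaffhc')
  1 → (1, 'abadbcgggfedgfggecaaffhc')
  2 → (3, 'adbcgggfedgfggecaaffhc')
  3 → (20, 'affhc')
  4 → (2, 'badbcgggfedgfggecaaffhc')
  5 → (5, 'bcgggfedgfggecaaffhc')
  6 → (24, 'c')
  7 → (18, 'caaffhc')
  8 → (6, 'cgggfedgfggecaaffhc')
  9 → (4, 'dbcgggfedgfggecaaffhc')
  10 → (12, 'dgfggecaaffhc')
  11 → (0, 'eabadbcgggfedgfggecaaffhc')
  12 → (17, 'ecaaffhc')
  13 → (11, 'edgfggecaaffhc')
  14 → (10, 'fedgfggecaaffhc')
  15 → (21, 'ffhc')
  16 → (14, 'fggecaaffhc')
  17 → (22, 'fhc')
  18 → (16, 'gecaaffhc')
  19 → (9, 'gfedgfggecaaffhc')
  20 → (13, 'gfggecaaffhc')
  21 → (15, 'ggecaaffhc')
  22 → (8, 'ggfedgfggecaaffhc')
  23 → (7, 'gggfedgfggecaaffhc')
  24 → (23, 'hc')

SA = [19, 1, 3, 20, 2, 5, 24, 18, 6, 4, 12, 0, 17, 11, 10, 21, 14, 22, 16, 9, 13, 15, 8, 7, 23]
i: (SA[i-1],SA[i]) lcp shared
  1: (19,1) 1 'a'
  2: (1,3) 1 'a'
  3: (3,20) 1 'a'
  4: (20,2) 0 ''
  5: (2,5) 1 'b'
  6: (5,24) 0 ''
  7: (24,18) 1 'c'
  8: (18,6) 1 'c'
  9: (6,4) 0 ''
  10: (4,12) 1 'd'
  11: (12,0) 0 ''
  12: (0,17) 1 'e'
  13: (17,11) 1 'e'
  14: (11,10) 0 ''
  15: (10,21) 1 'f'
  16: (21,14) 1 'f'
  17: (14,22) 1 'f'
  18: (22,16) 0 ''
  19: (16,9) 1 'g'
  20: (9,13) 2 'gf'
  21: (13,15) 1 'g'
  22: (15,8) 2 'gg'
  23: (8,7) 2 'gg'
  24: (7,23) 0 ''

[0, 1, 1, 1, 0, 1, 0, 1, 1, 0, 1, 0, 1, 1, 0, 1, 1, 1, 0, 1, 2, 1, 2, 2, 0]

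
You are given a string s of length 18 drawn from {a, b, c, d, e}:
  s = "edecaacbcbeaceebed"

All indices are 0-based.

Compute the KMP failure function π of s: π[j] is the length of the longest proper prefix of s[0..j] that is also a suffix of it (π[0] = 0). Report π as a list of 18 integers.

[0, 0, 1, 0, 0, 0, 0, 0, 0, 0, 1, 0, 0, 1, 1, 0, 1, 2]

π[0] = 0
j=1 s[j]='d': π[1]=0 (border '')
j=2 s[j]='e': π[2]=1 (border 'e')
j=3 s[j]='c': k: 1→0; π[3]=0 (border '')
j=4 s[j]='a': π[4]=0 (border '')
j=5 s[j]='a': π[5]=0 (border '')
j=6 s[j]='c': π[6]=0 (border '')
j=7 s[j]='b': π[7]=0 (border '')
j=8 s[j]='c': π[8]=0 (border '')
j=9 s[j]='b': π[9]=0 (border '')
j=10 s[j]='e': π[10]=1 (border 'e')
j=11 s[j]='a': k: 1→0; π[11]=0 (border '')
j=12 s[j]='c': π[12]=0 (border '')
j=13 s[j]='e': π[13]=1 (border 'e')
j=14 s[j]='e': k: 1→0; π[14]=1 (border 'e')
j=15 s[j]='b': k: 1→0; π[15]=0 (border '')
j=16 s[j]='e': π[16]=1 (border 'e')
j=17 s[j]='d': π[17]=2 (border 'ed')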